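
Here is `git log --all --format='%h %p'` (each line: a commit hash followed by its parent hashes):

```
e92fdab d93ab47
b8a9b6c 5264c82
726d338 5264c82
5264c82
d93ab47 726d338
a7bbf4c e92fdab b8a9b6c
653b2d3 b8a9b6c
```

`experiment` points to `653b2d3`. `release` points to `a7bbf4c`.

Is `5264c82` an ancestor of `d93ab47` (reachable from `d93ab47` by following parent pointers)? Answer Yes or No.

Ancestors of d93ab47 (commits reachable by following parents): {5264c82, 726d338, d93ab47}.
5264c82 is in that set, so it is an ancestor of d93ab47.

Yes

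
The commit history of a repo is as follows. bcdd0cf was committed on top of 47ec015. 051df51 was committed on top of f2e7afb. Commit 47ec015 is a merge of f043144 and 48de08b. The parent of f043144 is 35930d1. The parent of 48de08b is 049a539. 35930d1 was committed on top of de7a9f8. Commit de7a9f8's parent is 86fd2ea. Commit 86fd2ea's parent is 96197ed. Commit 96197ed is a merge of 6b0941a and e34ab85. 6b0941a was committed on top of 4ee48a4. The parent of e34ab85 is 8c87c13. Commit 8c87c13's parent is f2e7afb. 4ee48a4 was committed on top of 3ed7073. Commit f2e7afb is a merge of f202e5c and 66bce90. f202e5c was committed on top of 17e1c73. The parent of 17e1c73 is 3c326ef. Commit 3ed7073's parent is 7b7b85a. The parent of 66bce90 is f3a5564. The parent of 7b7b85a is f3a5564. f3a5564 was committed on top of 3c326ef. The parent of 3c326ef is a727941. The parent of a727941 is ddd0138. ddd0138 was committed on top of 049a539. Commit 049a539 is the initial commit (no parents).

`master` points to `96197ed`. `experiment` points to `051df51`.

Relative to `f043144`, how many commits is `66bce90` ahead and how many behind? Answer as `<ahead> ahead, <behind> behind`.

0 ahead, 14 behind

Reachable from 66bce90: {049a539, 3c326ef, 66bce90, a727941, ddd0138, f3a5564}.
Reachable from f043144: {049a539, 17e1c73, 35930d1, 3c326ef, 3ed7073, 4ee48a4, 66bce90, 6b0941a, 7b7b85a, 86fd2ea, 8c87c13, 96197ed, a727941, ddd0138, de7a9f8, e34ab85, f043144, f202e5c, f2e7afb, f3a5564}.
Only in 66bce90's history (ahead): {} — 0.
Only in f043144's history (behind): {17e1c73, 35930d1, 3ed7073, 4ee48a4, 6b0941a, 7b7b85a, 86fd2ea, 8c87c13, 96197ed, de7a9f8, e34ab85, f043144, f202e5c, f2e7afb} — 14.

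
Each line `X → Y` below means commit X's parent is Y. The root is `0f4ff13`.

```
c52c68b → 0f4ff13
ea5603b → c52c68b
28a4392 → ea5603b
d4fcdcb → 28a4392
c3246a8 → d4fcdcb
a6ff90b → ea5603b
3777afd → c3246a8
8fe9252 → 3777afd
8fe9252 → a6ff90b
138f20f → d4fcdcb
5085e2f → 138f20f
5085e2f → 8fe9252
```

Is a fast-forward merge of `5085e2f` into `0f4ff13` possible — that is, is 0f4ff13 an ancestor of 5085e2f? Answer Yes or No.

Yes

A fast-forward from 0f4ff13 to 5085e2f is possible iff 0f4ff13 is an ancestor of 5085e2f.
Ancestors of 5085e2f: {0f4ff13, 138f20f, 28a4392, 3777afd, 5085e2f, 8fe9252, a6ff90b, c3246a8, c52c68b, d4fcdcb, ea5603b}.
0f4ff13 is among them, so fast-forward is possible.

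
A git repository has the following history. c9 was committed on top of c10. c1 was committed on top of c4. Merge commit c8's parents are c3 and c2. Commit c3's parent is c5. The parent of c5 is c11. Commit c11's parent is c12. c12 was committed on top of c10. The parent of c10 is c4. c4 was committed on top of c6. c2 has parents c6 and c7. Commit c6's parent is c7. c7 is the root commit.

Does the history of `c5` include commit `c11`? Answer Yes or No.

Yes

Ancestors of c5 (commits reachable by following parents): {c10, c11, c12, c4, c5, c6, c7}.
c11 is in that set, so it is an ancestor of c5.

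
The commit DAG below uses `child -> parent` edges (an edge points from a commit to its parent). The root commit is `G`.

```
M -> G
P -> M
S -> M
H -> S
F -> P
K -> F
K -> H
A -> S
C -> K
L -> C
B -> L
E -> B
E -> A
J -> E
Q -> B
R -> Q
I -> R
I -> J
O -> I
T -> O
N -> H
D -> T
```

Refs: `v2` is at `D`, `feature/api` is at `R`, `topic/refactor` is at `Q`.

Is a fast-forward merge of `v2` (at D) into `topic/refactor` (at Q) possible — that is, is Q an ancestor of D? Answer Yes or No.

Yes

A fast-forward from Q to D is possible iff Q is an ancestor of D.
Ancestors of D: {A, B, C, D, E, F, G, H, I, J, K, L, M, O, P, Q, R, S, T}.
Q is among them, so fast-forward is possible.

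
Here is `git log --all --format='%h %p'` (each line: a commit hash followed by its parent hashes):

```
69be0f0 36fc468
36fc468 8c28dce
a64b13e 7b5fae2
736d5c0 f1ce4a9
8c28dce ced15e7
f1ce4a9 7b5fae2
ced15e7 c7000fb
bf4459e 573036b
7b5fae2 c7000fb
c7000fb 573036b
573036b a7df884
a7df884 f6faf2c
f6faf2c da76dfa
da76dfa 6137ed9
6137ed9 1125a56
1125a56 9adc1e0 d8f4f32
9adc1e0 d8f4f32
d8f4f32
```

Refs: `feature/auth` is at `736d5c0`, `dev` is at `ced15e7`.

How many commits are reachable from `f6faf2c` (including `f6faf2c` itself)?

Walking parent pointers from f6faf2c: reachable set = {1125a56, 6137ed9, 9adc1e0, d8f4f32, da76dfa, f6faf2c}.
That is 6 commits.

6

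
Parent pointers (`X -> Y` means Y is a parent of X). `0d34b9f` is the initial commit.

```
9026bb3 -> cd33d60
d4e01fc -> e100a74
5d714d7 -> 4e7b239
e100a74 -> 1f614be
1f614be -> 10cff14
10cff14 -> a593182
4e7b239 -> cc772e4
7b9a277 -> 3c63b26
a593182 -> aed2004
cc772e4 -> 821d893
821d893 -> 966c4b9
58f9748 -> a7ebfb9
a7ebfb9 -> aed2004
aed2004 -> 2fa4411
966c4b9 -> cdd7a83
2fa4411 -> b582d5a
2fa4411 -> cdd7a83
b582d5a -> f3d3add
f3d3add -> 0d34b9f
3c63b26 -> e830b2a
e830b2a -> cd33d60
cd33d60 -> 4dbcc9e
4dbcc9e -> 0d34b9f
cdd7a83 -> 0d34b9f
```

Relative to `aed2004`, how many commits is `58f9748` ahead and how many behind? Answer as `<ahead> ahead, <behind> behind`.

2 ahead, 0 behind

Reachable from 58f9748: {0d34b9f, 2fa4411, 58f9748, a7ebfb9, aed2004, b582d5a, cdd7a83, f3d3add}.
Reachable from aed2004: {0d34b9f, 2fa4411, aed2004, b582d5a, cdd7a83, f3d3add}.
Only in 58f9748's history (ahead): {58f9748, a7ebfb9} — 2.
Only in aed2004's history (behind): {} — 0.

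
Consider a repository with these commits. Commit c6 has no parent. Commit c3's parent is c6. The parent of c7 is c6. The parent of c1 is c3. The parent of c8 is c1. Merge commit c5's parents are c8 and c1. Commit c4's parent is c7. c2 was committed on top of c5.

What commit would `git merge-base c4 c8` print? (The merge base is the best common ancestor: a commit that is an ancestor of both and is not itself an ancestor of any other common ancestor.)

Ancestors of c4: {c4, c6, c7}.
Ancestors of c8: {c1, c3, c6, c8}.
Common ancestors: {c6}.
The only common ancestor is c6, so it is the merge base.

c6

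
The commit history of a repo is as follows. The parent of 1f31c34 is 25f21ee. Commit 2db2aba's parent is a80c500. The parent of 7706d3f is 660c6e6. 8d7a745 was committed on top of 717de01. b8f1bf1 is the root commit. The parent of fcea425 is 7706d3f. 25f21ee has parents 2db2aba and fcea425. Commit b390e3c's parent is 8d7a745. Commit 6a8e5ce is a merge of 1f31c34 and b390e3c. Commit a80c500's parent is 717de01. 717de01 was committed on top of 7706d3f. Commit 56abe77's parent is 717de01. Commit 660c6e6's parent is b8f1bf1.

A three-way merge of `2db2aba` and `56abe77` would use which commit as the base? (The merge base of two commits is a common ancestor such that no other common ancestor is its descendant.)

717de01

Ancestors of 2db2aba: {2db2aba, 660c6e6, 717de01, 7706d3f, a80c500, b8f1bf1}.
Ancestors of 56abe77: {56abe77, 660c6e6, 717de01, 7706d3f, b8f1bf1}.
Common ancestors: {660c6e6, 717de01, 7706d3f, b8f1bf1}.
Among these, 717de01 is not an ancestor of any other common ancestor — it is the merge base.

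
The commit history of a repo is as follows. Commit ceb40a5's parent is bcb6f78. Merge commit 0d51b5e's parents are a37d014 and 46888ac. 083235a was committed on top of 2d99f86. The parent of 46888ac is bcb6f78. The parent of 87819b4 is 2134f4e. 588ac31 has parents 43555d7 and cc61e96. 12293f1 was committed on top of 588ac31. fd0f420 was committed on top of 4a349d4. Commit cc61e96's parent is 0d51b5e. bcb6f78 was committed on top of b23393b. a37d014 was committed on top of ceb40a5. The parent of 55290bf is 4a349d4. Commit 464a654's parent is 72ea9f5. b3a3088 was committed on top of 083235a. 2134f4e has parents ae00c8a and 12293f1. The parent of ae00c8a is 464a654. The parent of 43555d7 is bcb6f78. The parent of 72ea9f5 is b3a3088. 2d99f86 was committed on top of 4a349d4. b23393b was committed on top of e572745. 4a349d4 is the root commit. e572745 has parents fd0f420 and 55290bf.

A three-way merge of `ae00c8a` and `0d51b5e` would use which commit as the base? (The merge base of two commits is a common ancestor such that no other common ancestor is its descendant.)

4a349d4

Ancestors of ae00c8a: {083235a, 2d99f86, 464a654, 4a349d4, 72ea9f5, ae00c8a, b3a3088}.
Ancestors of 0d51b5e: {0d51b5e, 46888ac, 4a349d4, 55290bf, a37d014, b23393b, bcb6f78, ceb40a5, e572745, fd0f420}.
Common ancestors: {4a349d4}.
The only common ancestor is 4a349d4, so it is the merge base.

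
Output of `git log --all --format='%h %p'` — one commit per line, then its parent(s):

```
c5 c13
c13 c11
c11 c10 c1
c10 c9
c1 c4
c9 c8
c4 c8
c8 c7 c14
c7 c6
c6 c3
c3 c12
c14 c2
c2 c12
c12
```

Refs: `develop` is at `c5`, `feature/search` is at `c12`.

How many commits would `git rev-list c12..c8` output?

6

Reachable from c8: {c12, c14, c2, c3, c6, c7, c8}.
Reachable from c12: {c12}.
In c8's history but not c12's: {c14, c2, c3, c6, c7, c8} — 6 commits.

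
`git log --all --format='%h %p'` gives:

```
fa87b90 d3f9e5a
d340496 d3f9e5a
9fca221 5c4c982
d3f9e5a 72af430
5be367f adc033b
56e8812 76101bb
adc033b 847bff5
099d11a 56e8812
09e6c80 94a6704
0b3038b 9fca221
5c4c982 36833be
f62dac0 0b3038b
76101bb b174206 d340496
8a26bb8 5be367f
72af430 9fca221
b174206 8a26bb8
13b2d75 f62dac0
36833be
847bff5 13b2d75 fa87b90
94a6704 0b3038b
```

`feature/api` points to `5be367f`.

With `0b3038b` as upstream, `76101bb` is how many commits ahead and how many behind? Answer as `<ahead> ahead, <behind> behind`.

Reachable from 76101bb: {0b3038b, 13b2d75, 36833be, 5be367f, 5c4c982, 72af430, 76101bb, 847bff5, 8a26bb8, 9fca221, adc033b, b174206, d340496, d3f9e5a, f62dac0, fa87b90}.
Reachable from 0b3038b: {0b3038b, 36833be, 5c4c982, 9fca221}.
Only in 76101bb's history (ahead): {13b2d75, 5be367f, 72af430, 76101bb, 847bff5, 8a26bb8, adc033b, b174206, d340496, d3f9e5a, f62dac0, fa87b90} — 12.
Only in 0b3038b's history (behind): {} — 0.

12 ahead, 0 behind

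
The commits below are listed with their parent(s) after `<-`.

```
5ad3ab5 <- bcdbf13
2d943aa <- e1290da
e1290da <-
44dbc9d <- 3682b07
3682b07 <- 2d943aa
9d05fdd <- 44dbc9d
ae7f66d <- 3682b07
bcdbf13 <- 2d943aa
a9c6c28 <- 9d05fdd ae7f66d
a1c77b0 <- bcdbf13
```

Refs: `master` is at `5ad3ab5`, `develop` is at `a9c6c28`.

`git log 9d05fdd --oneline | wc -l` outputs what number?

5

Walking parent pointers from 9d05fdd: reachable set = {2d943aa, 3682b07, 44dbc9d, 9d05fdd, e1290da}.
That is 5 commits.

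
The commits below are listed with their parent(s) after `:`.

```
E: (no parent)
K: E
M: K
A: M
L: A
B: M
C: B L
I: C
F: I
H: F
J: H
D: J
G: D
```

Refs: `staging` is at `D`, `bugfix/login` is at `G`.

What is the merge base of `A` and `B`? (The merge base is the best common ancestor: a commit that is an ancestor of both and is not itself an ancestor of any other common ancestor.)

Ancestors of A: {A, E, K, M}.
Ancestors of B: {B, E, K, M}.
Common ancestors: {E, K, M}.
Among these, M is not an ancestor of any other common ancestor — it is the merge base.

M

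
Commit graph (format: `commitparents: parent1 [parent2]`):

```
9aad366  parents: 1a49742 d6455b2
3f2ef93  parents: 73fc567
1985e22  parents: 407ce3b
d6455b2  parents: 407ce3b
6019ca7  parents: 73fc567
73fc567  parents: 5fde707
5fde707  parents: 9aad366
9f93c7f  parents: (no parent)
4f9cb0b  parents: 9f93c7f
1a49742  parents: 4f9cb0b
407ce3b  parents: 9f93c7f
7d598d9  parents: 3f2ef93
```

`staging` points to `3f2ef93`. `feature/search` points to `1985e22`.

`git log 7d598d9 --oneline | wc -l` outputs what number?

Walking parent pointers from 7d598d9: reachable set = {1a49742, 3f2ef93, 407ce3b, 4f9cb0b, 5fde707, 73fc567, 7d598d9, 9aad366, 9f93c7f, d6455b2}.
That is 10 commits.

10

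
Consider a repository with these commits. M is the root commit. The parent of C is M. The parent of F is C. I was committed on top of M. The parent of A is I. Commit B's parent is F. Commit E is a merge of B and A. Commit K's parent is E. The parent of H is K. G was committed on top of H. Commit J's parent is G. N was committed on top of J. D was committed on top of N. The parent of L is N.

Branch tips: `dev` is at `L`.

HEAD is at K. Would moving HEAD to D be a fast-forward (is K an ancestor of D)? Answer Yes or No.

Yes

A fast-forward from K to D is possible iff K is an ancestor of D.
Ancestors of D: {A, B, C, D, E, F, G, H, I, J, K, M, N}.
K is among them, so fast-forward is possible.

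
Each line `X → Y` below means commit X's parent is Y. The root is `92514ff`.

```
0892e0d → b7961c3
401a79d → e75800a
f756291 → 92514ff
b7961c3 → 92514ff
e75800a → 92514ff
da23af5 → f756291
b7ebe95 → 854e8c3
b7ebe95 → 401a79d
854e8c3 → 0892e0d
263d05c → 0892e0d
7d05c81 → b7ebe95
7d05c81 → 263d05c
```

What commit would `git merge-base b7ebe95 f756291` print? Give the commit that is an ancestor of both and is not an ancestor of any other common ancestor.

92514ff

Ancestors of b7ebe95: {0892e0d, 401a79d, 854e8c3, 92514ff, b7961c3, b7ebe95, e75800a}.
Ancestors of f756291: {92514ff, f756291}.
Common ancestors: {92514ff}.
The only common ancestor is 92514ff, so it is the merge base.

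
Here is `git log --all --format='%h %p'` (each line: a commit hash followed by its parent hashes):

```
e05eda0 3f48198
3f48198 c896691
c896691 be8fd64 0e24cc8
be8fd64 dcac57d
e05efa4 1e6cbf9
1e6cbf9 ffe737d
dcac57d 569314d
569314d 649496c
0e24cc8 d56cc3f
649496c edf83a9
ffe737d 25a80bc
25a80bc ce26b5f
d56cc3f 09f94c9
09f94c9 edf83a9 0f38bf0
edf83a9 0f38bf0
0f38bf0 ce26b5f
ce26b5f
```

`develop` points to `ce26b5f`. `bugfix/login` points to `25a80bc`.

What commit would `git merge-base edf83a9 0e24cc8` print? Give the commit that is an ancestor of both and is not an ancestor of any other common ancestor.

edf83a9

Ancestors of edf83a9: {0f38bf0, ce26b5f, edf83a9}.
Ancestors of 0e24cc8: {09f94c9, 0e24cc8, 0f38bf0, ce26b5f, d56cc3f, edf83a9}.
Common ancestors: {0f38bf0, ce26b5f, edf83a9}.
Among these, edf83a9 is not an ancestor of any other common ancestor — it is the merge base.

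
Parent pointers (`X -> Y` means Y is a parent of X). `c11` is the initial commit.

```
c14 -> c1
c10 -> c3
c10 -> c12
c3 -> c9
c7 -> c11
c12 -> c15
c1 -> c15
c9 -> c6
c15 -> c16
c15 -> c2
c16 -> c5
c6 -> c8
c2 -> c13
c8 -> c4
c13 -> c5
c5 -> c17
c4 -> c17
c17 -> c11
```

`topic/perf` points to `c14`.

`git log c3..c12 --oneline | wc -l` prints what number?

6

Reachable from c12: {c11, c12, c13, c15, c16, c17, c2, c5}.
Reachable from c3: {c11, c17, c3, c4, c6, c8, c9}.
In c12's history but not c3's: {c12, c13, c15, c16, c2, c5} — 6 commits.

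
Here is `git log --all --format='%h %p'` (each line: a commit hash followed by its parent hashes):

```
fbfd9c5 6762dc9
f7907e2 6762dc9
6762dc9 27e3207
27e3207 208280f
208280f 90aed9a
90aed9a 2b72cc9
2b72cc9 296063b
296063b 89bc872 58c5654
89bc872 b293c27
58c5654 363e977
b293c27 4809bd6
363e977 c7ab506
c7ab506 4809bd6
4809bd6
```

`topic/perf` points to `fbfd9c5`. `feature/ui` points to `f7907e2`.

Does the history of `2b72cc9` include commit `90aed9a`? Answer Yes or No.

No

Ancestors of 2b72cc9: {296063b, 2b72cc9, 363e977, 4809bd6, 58c5654, 89bc872, b293c27, c7ab506}.
90aed9a is not in that set, so it is not an ancestor of 2b72cc9.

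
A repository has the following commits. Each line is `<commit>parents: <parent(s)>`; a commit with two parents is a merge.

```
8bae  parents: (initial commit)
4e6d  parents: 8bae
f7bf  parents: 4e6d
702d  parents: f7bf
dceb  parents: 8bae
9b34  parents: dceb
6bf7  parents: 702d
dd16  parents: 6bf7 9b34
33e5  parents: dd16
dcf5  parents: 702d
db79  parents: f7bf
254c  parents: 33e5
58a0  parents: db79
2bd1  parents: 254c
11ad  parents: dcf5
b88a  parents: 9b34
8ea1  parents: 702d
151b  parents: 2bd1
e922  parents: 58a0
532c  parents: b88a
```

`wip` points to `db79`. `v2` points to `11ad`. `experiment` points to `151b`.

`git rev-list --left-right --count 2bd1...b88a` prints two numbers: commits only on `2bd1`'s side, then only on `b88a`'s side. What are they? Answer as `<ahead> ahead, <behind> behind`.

8 ahead, 1 behind

Reachable from 2bd1: {254c, 2bd1, 33e5, 4e6d, 6bf7, 702d, 8bae, 9b34, dceb, dd16, f7bf}.
Reachable from b88a: {8bae, 9b34, b88a, dceb}.
Only in 2bd1's history (ahead): {254c, 2bd1, 33e5, 4e6d, 6bf7, 702d, dd16, f7bf} — 8.
Only in b88a's history (behind): {b88a} — 1.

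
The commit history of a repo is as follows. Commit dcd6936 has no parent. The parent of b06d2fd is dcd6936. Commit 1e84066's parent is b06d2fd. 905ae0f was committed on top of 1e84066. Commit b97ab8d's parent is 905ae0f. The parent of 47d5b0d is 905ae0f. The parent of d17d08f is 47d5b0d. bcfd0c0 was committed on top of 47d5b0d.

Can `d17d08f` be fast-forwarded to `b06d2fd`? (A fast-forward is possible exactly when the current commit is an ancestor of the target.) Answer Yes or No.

A fast-forward from d17d08f to b06d2fd is possible iff d17d08f is an ancestor of b06d2fd.
Ancestors of b06d2fd: {b06d2fd, dcd6936}.
d17d08f is not among them, so fast-forward is not possible.

No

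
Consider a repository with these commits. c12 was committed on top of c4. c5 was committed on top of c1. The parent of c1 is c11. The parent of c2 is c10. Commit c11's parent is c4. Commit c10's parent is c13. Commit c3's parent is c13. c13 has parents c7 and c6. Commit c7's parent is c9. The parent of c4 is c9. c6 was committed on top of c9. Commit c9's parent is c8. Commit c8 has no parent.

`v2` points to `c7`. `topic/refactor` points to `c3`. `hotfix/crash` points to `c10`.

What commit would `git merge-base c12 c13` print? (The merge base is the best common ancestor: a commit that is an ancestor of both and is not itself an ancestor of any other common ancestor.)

Ancestors of c12: {c12, c4, c8, c9}.
Ancestors of c13: {c13, c6, c7, c8, c9}.
Common ancestors: {c8, c9}.
Among these, c9 is not an ancestor of any other common ancestor — it is the merge base.

c9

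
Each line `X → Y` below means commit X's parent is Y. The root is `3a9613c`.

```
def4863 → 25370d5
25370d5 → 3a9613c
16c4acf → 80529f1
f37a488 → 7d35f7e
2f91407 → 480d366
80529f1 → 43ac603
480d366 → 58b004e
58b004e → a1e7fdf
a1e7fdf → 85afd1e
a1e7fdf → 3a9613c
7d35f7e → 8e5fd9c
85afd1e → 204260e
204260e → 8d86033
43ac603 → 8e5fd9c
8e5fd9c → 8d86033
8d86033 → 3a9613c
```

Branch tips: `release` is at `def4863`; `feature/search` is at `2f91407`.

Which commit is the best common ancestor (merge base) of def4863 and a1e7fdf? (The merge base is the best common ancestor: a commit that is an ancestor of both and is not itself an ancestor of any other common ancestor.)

Ancestors of def4863: {25370d5, 3a9613c, def4863}.
Ancestors of a1e7fdf: {204260e, 3a9613c, 85afd1e, 8d86033, a1e7fdf}.
Common ancestors: {3a9613c}.
The only common ancestor is 3a9613c, so it is the merge base.

3a9613c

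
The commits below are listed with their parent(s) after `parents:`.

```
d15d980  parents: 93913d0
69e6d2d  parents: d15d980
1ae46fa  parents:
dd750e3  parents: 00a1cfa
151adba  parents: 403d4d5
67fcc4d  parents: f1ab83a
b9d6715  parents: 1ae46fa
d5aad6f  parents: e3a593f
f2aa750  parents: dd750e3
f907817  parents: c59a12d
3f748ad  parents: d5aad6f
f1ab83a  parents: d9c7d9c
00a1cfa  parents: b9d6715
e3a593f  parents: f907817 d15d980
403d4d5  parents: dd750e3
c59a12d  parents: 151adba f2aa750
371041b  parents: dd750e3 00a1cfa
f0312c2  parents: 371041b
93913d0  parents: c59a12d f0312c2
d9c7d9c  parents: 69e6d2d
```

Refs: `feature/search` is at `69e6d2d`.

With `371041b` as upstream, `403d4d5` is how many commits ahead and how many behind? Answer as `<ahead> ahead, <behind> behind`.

1 ahead, 1 behind

Reachable from 403d4d5: {00a1cfa, 1ae46fa, 403d4d5, b9d6715, dd750e3}.
Reachable from 371041b: {00a1cfa, 1ae46fa, 371041b, b9d6715, dd750e3}.
Only in 403d4d5's history (ahead): {403d4d5} — 1.
Only in 371041b's history (behind): {371041b} — 1.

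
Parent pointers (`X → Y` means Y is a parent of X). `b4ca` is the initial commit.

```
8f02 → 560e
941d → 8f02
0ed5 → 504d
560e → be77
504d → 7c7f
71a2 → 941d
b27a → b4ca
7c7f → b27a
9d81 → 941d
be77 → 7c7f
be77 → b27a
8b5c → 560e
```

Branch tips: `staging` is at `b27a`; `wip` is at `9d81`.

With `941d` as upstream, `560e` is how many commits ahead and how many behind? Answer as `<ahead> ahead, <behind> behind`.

Reachable from 560e: {560e, 7c7f, b27a, b4ca, be77}.
Reachable from 941d: {560e, 7c7f, 8f02, 941d, b27a, b4ca, be77}.
Only in 560e's history (ahead): {} — 0.
Only in 941d's history (behind): {8f02, 941d} — 2.

0 ahead, 2 behind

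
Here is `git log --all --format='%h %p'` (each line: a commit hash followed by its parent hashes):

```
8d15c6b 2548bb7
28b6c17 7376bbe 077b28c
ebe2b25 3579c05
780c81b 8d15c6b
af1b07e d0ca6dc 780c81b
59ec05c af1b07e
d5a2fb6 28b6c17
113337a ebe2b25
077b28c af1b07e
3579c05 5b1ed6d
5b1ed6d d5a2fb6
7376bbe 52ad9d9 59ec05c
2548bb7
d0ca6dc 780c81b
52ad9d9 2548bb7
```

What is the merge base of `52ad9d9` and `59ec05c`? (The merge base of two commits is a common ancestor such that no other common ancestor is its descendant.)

Ancestors of 52ad9d9: {2548bb7, 52ad9d9}.
Ancestors of 59ec05c: {2548bb7, 59ec05c, 780c81b, 8d15c6b, af1b07e, d0ca6dc}.
Common ancestors: {2548bb7}.
The only common ancestor is 2548bb7, so it is the merge base.

2548bb7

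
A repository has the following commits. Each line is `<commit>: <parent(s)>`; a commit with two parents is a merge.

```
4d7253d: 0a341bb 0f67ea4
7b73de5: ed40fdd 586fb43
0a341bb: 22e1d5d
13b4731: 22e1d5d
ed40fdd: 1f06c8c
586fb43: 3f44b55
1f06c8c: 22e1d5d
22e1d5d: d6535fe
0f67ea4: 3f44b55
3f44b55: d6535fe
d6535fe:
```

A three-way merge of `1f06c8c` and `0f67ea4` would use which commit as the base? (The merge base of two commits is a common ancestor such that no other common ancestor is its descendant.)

d6535fe

Ancestors of 1f06c8c: {1f06c8c, 22e1d5d, d6535fe}.
Ancestors of 0f67ea4: {0f67ea4, 3f44b55, d6535fe}.
Common ancestors: {d6535fe}.
The only common ancestor is d6535fe, so it is the merge base.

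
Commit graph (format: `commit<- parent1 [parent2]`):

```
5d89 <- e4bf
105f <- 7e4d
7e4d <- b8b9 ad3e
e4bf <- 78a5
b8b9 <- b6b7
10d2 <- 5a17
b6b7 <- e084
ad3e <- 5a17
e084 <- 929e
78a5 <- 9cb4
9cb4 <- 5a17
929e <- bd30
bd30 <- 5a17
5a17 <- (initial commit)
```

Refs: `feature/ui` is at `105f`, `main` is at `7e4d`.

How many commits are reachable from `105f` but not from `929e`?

Reachable from 105f: {105f, 5a17, 7e4d, 929e, ad3e, b6b7, b8b9, bd30, e084}.
Reachable from 929e: {5a17, 929e, bd30}.
In 105f's history but not 929e's: {105f, 7e4d, ad3e, b6b7, b8b9, e084} — 6 commits.

6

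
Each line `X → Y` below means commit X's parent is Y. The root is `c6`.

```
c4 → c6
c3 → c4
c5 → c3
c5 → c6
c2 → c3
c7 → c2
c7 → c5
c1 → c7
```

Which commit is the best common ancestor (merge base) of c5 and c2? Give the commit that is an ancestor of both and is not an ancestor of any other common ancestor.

c3

Ancestors of c5: {c3, c4, c5, c6}.
Ancestors of c2: {c2, c3, c4, c6}.
Common ancestors: {c3, c4, c6}.
Among these, c3 is not an ancestor of any other common ancestor — it is the merge base.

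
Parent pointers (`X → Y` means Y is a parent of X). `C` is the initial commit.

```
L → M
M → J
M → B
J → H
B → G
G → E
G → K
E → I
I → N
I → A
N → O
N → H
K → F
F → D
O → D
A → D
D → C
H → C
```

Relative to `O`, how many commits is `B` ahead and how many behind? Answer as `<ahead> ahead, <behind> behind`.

Reachable from B: {A, B, C, D, E, F, G, H, I, K, N, O}.
Reachable from O: {C, D, O}.
Only in B's history (ahead): {A, B, E, F, G, H, I, K, N} — 9.
Only in O's history (behind): {} — 0.

9 ahead, 0 behind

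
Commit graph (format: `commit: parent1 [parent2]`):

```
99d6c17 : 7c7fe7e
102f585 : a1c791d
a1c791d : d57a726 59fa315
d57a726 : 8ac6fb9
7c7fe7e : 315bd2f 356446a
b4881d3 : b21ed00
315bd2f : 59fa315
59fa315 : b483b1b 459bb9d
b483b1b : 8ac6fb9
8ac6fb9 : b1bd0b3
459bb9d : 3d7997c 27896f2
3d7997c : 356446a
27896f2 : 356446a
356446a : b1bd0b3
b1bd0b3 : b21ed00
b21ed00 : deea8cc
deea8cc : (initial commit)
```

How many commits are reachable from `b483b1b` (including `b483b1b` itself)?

Walking parent pointers from b483b1b: reachable set = {8ac6fb9, b1bd0b3, b21ed00, b483b1b, deea8cc}.
That is 5 commits.

5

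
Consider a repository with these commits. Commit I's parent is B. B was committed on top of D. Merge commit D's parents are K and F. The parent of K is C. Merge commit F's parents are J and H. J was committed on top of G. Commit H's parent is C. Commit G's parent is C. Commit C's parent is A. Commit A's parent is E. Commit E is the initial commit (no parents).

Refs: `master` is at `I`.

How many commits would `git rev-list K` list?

Walking parent pointers from K: reachable set = {A, C, E, K}.
That is 4 commits.

4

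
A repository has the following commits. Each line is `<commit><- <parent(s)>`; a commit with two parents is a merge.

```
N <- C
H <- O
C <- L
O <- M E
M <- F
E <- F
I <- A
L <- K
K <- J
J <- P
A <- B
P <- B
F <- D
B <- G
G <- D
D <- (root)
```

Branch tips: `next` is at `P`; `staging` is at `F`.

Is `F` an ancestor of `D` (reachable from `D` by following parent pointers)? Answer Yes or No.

Ancestors of D: {D}.
F is not in that set, so it is not an ancestor of D.

No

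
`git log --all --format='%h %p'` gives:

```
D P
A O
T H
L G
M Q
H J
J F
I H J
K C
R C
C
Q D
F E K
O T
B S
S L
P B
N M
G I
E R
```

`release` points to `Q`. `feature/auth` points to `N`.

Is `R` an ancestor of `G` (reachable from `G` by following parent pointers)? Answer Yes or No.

Ancestors of G (commits reachable by following parents): {C, E, F, G, H, I, J, K, R}.
R is in that set, so it is an ancestor of G.

Yes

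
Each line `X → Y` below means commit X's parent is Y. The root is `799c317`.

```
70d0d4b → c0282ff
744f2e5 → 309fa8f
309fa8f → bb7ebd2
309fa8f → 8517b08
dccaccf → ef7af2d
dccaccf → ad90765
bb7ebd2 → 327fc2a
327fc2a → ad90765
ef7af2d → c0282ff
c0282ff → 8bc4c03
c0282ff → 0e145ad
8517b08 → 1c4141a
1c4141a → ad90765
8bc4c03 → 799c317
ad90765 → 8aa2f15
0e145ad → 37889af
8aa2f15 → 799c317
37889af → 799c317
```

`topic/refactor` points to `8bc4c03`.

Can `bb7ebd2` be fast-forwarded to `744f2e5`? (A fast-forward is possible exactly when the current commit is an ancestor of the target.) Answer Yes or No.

A fast-forward from bb7ebd2 to 744f2e5 is possible iff bb7ebd2 is an ancestor of 744f2e5.
Ancestors of 744f2e5: {1c4141a, 309fa8f, 327fc2a, 744f2e5, 799c317, 8517b08, 8aa2f15, ad90765, bb7ebd2}.
bb7ebd2 is among them, so fast-forward is possible.

Yes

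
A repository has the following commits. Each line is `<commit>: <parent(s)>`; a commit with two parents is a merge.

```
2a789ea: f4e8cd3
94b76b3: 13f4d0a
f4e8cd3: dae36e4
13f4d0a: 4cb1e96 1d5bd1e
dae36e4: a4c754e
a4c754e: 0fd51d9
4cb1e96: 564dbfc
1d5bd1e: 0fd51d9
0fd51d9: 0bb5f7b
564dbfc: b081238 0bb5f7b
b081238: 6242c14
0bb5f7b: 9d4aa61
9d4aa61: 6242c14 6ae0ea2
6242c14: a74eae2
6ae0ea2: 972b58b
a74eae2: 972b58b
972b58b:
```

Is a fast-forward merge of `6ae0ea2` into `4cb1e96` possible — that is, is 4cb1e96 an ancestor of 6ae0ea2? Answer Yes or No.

A fast-forward from 4cb1e96 to 6ae0ea2 is possible iff 4cb1e96 is an ancestor of 6ae0ea2.
Ancestors of 6ae0ea2: {6ae0ea2, 972b58b}.
4cb1e96 is not among them, so fast-forward is not possible.

No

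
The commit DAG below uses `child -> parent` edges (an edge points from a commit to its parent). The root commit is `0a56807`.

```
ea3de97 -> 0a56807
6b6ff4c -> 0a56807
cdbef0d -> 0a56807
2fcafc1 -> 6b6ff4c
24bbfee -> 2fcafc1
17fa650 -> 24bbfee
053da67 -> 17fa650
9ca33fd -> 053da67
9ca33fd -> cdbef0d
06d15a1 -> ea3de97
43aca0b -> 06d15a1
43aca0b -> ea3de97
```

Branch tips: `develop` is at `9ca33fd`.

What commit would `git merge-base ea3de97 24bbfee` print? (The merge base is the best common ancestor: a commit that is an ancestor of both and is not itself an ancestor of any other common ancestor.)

0a56807

Ancestors of ea3de97: {0a56807, ea3de97}.
Ancestors of 24bbfee: {0a56807, 24bbfee, 2fcafc1, 6b6ff4c}.
Common ancestors: {0a56807}.
The only common ancestor is 0a56807, so it is the merge base.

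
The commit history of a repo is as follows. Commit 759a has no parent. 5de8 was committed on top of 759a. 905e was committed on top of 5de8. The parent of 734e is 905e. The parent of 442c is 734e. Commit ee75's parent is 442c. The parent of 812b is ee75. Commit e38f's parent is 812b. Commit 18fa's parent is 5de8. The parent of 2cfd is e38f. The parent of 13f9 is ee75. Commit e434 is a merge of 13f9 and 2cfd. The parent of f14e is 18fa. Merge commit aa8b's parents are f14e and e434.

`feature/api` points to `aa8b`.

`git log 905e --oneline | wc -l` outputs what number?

3

Walking parent pointers from 905e: reachable set = {5de8, 759a, 905e}.
That is 3 commits.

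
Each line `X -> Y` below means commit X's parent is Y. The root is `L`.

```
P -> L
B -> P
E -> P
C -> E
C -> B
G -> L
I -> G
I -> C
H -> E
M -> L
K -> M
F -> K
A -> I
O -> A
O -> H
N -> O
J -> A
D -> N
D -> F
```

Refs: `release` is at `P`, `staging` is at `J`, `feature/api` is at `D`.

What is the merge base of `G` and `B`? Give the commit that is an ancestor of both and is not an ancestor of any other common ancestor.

L

Ancestors of G: {G, L}.
Ancestors of B: {B, L, P}.
Common ancestors: {L}.
The only common ancestor is L, so it is the merge base.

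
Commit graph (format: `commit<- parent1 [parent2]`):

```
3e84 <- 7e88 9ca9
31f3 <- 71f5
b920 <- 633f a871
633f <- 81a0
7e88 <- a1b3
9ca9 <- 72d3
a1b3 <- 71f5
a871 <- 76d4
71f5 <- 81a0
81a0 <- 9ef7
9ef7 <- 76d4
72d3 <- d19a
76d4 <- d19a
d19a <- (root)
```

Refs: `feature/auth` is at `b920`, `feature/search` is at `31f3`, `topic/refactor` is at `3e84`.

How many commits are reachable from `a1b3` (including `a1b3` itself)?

Walking parent pointers from a1b3: reachable set = {71f5, 76d4, 81a0, 9ef7, a1b3, d19a}.
That is 6 commits.

6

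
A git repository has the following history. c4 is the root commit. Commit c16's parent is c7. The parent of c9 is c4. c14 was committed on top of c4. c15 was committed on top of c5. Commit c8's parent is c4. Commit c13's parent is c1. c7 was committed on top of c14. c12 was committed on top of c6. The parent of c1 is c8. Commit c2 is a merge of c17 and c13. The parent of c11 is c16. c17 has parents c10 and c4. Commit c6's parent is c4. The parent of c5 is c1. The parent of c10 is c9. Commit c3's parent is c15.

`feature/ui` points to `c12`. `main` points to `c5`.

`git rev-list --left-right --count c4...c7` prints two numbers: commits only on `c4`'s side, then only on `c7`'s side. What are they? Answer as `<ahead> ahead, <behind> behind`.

0 ahead, 2 behind

Reachable from c4: {c4}.
Reachable from c7: {c14, c4, c7}.
Only in c4's history (ahead): {} — 0.
Only in c7's history (behind): {c14, c7} — 2.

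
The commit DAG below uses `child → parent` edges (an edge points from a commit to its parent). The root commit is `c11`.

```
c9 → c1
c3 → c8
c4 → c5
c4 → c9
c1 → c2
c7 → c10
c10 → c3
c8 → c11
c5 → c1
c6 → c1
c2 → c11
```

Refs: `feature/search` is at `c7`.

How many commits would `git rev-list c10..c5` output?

3

Reachable from c5: {c1, c11, c2, c5}.
Reachable from c10: {c10, c11, c3, c8}.
In c5's history but not c10's: {c1, c2, c5} — 3 commits.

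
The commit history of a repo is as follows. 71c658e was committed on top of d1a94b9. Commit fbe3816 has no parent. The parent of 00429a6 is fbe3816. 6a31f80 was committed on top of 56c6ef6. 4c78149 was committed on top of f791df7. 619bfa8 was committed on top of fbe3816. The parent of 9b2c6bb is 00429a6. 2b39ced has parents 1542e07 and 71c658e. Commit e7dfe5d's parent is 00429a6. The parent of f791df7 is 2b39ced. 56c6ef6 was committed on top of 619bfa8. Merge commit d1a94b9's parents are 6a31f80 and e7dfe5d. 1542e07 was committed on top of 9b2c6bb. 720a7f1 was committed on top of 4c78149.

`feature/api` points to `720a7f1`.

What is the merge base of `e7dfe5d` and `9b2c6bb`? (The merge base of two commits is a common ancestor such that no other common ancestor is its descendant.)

00429a6

Ancestors of e7dfe5d: {00429a6, e7dfe5d, fbe3816}.
Ancestors of 9b2c6bb: {00429a6, 9b2c6bb, fbe3816}.
Common ancestors: {00429a6, fbe3816}.
Among these, 00429a6 is not an ancestor of any other common ancestor — it is the merge base.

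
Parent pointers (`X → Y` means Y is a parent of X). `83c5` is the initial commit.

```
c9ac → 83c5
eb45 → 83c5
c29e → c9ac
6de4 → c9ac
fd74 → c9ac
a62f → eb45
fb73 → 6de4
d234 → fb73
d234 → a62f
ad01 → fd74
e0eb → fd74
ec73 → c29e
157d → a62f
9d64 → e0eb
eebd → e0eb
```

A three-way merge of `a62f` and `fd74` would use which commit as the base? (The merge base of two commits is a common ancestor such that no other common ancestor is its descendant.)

Ancestors of a62f: {83c5, a62f, eb45}.
Ancestors of fd74: {83c5, c9ac, fd74}.
Common ancestors: {83c5}.
The only common ancestor is 83c5, so it is the merge base.

83c5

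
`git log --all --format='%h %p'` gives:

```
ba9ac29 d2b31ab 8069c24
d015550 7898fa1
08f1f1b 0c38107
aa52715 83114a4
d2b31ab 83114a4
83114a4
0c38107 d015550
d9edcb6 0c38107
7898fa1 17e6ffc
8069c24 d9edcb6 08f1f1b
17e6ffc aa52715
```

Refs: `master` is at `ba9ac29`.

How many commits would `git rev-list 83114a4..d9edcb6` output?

Reachable from d9edcb6: {0c38107, 17e6ffc, 7898fa1, 83114a4, aa52715, d015550, d9edcb6}.
Reachable from 83114a4: {83114a4}.
In d9edcb6's history but not 83114a4's: {0c38107, 17e6ffc, 7898fa1, aa52715, d015550, d9edcb6} — 6 commits.

6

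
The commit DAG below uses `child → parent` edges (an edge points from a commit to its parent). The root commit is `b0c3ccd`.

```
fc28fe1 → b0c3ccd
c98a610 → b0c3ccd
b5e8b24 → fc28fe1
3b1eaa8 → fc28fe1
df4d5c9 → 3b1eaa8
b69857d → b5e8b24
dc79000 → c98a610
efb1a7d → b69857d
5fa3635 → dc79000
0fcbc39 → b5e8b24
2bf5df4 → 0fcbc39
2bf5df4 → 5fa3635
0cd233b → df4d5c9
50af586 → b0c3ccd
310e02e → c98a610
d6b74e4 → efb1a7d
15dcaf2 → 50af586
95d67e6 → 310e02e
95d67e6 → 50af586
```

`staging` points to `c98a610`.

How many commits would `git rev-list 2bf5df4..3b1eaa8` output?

Reachable from 3b1eaa8: {3b1eaa8, b0c3ccd, fc28fe1}.
Reachable from 2bf5df4: {0fcbc39, 2bf5df4, 5fa3635, b0c3ccd, b5e8b24, c98a610, dc79000, fc28fe1}.
In 3b1eaa8's history but not 2bf5df4's: {3b1eaa8} — 1 commit.

1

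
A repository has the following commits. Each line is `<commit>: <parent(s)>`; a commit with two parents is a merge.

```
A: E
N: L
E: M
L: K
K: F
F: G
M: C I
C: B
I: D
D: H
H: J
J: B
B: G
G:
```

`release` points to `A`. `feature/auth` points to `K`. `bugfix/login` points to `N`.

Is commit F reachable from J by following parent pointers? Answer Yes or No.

No

Ancestors of J: {B, G, J}.
F is not in that set, so it is not an ancestor of J.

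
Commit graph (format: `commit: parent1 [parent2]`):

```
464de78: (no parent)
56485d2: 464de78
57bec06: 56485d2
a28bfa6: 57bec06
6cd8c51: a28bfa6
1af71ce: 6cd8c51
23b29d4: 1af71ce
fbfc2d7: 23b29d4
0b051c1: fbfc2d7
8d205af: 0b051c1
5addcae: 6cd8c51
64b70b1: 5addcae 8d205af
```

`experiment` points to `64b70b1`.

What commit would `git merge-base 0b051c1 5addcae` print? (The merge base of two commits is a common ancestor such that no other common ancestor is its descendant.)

Ancestors of 0b051c1: {0b051c1, 1af71ce, 23b29d4, 464de78, 56485d2, 57bec06, 6cd8c51, a28bfa6, fbfc2d7}.
Ancestors of 5addcae: {464de78, 56485d2, 57bec06, 5addcae, 6cd8c51, a28bfa6}.
Common ancestors: {464de78, 56485d2, 57bec06, 6cd8c51, a28bfa6}.
Among these, 6cd8c51 is not an ancestor of any other common ancestor — it is the merge base.

6cd8c51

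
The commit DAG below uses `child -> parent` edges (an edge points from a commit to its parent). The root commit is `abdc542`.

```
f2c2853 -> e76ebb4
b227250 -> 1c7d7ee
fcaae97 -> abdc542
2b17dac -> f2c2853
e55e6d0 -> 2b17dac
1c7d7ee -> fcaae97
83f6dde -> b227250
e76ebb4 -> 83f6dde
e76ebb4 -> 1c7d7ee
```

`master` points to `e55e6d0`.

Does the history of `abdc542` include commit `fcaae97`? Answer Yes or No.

No

Ancestors of abdc542: {abdc542}.
fcaae97 is not in that set, so it is not an ancestor of abdc542.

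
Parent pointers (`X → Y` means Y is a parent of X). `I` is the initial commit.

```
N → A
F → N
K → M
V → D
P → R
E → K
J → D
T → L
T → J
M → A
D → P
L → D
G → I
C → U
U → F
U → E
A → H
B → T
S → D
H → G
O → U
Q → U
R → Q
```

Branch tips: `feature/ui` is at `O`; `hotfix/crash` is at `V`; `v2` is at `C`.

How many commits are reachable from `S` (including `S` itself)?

Walking parent pointers from S: reachable set = {A, D, E, F, G, H, I, K, M, N, P, Q, R, S, U}.
That is 15 commits.

15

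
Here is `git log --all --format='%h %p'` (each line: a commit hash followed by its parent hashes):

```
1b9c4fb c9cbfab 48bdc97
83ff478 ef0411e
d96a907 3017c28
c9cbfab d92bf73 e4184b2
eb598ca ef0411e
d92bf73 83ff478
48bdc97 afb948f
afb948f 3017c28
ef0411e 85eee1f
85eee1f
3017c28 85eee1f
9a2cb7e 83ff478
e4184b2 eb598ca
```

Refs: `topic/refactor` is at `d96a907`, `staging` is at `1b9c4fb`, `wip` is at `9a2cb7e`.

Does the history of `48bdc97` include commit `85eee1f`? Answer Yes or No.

Ancestors of 48bdc97 (commits reachable by following parents): {3017c28, 48bdc97, 85eee1f, afb948f}.
85eee1f is in that set, so it is an ancestor of 48bdc97.

Yes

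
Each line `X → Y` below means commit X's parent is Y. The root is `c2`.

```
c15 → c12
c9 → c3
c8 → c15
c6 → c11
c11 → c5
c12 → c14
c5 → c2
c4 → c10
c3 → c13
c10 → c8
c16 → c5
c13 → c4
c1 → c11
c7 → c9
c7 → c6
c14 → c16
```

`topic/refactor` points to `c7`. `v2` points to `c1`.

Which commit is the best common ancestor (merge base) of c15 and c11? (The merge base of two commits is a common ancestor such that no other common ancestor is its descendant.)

c5

Ancestors of c15: {c12, c14, c15, c16, c2, c5}.
Ancestors of c11: {c11, c2, c5}.
Common ancestors: {c2, c5}.
Among these, c5 is not an ancestor of any other common ancestor — it is the merge base.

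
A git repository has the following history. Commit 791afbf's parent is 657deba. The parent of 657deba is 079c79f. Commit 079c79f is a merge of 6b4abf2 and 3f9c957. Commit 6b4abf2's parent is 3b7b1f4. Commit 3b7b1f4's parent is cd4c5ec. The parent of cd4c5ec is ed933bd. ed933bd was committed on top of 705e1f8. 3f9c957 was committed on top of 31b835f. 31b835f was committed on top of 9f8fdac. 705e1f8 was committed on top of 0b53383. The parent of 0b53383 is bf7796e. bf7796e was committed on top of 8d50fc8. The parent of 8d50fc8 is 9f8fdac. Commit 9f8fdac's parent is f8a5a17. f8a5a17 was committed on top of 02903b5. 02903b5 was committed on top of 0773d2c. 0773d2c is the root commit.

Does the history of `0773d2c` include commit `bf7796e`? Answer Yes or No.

Ancestors of 0773d2c: {0773d2c}.
bf7796e is not in that set, so it is not an ancestor of 0773d2c.

No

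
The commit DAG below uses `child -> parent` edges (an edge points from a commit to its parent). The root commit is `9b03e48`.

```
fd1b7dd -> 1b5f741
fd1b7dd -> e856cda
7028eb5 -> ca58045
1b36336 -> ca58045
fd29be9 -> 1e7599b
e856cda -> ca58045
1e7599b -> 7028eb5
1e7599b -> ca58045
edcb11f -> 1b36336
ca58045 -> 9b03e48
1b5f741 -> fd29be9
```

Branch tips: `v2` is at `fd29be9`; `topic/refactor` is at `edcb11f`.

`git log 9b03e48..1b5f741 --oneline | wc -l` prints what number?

Reachable from 1b5f741: {1b5f741, 1e7599b, 7028eb5, 9b03e48, ca58045, fd29be9}.
Reachable from 9b03e48: {9b03e48}.
In 1b5f741's history but not 9b03e48's: {1b5f741, 1e7599b, 7028eb5, ca58045, fd29be9} — 5 commits.

5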